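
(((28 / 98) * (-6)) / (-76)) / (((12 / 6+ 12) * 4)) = 3 / 7448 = 0.00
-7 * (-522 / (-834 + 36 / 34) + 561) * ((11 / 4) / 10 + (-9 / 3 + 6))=-1215427563 / 94400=-12875.29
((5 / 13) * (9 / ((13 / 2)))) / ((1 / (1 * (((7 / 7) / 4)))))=45 / 338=0.13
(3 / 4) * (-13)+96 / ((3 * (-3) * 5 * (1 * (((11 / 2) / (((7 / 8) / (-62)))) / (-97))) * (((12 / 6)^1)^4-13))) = -609319 / 61380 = -9.93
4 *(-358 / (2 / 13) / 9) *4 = -37232 / 9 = -4136.89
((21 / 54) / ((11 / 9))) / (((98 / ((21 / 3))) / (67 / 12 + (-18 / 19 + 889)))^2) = 5930522143 / 4574592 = 1296.40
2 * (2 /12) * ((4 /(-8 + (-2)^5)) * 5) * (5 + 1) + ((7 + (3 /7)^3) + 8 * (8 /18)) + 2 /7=30623 /3087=9.92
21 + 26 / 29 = 635 / 29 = 21.90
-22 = -22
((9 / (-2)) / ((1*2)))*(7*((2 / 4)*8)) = -63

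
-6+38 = 32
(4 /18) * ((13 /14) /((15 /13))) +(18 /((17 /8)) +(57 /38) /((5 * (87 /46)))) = 4103536 /465885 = 8.81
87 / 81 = 29 / 27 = 1.07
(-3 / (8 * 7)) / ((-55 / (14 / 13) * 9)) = 1 / 8580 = 0.00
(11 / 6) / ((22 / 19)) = 19 / 12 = 1.58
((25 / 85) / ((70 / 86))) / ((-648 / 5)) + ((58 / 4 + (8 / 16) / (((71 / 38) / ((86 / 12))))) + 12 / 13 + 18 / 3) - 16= 522286763 / 71174376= 7.34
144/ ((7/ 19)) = 2736/ 7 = 390.86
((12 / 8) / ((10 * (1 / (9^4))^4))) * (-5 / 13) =-5559060566555523 / 52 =-106905010895298.52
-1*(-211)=211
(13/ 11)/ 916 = 13/ 10076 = 0.00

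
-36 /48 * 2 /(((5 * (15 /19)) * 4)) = -19 /200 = -0.10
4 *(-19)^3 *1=-27436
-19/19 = -1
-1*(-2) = 2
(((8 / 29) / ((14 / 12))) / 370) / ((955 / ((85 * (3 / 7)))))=1224 / 50211035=0.00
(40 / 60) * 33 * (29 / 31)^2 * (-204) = -3774408 / 961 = -3927.58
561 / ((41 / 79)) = 44319 / 41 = 1080.95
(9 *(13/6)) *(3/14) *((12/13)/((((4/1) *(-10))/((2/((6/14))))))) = -9/20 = -0.45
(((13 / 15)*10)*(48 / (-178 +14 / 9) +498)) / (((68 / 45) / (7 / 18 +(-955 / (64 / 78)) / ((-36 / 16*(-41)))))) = -77270862565 / 2213672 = -34906.19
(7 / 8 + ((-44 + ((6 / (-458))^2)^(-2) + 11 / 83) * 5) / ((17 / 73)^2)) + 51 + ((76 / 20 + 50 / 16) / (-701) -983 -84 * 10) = 85267386753087012283 / 27240116940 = 3130213682.30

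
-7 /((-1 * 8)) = 7 /8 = 0.88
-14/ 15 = -0.93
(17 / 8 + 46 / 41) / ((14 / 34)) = 18105 / 2296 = 7.89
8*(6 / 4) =12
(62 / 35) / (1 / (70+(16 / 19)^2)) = 1582612 / 12635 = 125.26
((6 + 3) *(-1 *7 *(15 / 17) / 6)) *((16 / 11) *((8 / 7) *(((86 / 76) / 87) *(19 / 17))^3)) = -3180280 / 67220791077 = -0.00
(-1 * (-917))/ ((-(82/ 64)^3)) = -30048256/ 68921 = -435.98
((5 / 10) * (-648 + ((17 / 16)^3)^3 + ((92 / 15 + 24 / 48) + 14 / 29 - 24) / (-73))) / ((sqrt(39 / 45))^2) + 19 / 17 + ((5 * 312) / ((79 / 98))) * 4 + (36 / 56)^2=1834376524079518989062261 / 248912176655561129984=7369.57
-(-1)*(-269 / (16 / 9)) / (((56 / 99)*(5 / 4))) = -239679 / 1120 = -214.00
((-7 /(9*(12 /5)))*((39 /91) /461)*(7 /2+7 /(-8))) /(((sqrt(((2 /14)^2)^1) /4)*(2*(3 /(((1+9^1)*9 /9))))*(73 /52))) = -0.03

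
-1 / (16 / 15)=-15 / 16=-0.94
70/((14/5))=25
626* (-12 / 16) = -939 / 2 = -469.50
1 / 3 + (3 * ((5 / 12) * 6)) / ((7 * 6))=43 / 84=0.51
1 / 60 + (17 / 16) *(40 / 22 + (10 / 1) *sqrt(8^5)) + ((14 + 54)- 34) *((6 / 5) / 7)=3593 / 462 + 1360 *sqrt(2)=1931.11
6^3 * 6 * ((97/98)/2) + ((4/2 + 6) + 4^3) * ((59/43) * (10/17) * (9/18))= 670.44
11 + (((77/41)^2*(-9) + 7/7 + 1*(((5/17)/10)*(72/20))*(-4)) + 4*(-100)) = -60035581/142885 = -420.17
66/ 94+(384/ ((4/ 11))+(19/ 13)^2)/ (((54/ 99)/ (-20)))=-924508519/ 23829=-38797.62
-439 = -439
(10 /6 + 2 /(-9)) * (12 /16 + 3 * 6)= 325 /12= 27.08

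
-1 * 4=-4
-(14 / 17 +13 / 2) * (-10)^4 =-1245000 / 17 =-73235.29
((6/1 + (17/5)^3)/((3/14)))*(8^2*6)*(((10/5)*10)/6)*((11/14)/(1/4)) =63788032/75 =850507.09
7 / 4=1.75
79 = 79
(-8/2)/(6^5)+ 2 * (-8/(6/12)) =-62209/1944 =-32.00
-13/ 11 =-1.18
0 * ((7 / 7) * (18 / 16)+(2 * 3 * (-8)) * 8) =0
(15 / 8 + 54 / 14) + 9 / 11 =4035 / 616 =6.55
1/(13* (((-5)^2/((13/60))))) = 1/1500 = 0.00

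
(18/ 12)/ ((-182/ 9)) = -27/ 364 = -0.07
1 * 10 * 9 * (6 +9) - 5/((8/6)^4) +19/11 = 3802009/2816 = 1350.15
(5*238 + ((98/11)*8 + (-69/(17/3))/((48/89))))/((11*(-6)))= -3706177/197472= -18.77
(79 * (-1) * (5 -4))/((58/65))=-5135/58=-88.53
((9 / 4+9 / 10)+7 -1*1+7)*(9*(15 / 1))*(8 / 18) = 969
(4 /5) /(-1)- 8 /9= -76 /45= -1.69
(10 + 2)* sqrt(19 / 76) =6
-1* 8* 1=-8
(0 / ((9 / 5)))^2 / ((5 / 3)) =0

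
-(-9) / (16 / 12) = 27 / 4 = 6.75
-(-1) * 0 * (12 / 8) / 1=0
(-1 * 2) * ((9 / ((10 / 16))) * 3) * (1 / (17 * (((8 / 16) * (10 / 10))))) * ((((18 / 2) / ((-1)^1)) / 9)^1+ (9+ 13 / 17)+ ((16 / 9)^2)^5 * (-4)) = 2375912314016608 / 186607535535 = 12732.13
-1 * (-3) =3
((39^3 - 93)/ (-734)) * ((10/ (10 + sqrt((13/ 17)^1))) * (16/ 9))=-268491200/ 1857387 + 1579360 * sqrt(221)/ 1857387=-131.91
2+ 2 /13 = 28 /13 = 2.15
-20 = -20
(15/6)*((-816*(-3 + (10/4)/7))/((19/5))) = 188700/133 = 1418.80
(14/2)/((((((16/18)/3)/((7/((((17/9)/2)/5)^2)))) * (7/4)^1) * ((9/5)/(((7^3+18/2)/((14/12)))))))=128304000/289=443958.48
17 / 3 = 5.67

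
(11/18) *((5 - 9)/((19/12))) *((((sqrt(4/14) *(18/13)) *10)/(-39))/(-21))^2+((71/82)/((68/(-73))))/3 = -321704966057/1037872238312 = -0.31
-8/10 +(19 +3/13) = 1198/65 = 18.43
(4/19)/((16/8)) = 0.11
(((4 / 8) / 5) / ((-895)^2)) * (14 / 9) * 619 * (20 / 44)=4333 / 79301475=0.00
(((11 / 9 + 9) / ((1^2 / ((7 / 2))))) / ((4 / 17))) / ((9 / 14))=19159 / 81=236.53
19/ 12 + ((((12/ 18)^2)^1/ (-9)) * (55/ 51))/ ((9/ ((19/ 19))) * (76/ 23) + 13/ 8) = 150824753/ 95360004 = 1.58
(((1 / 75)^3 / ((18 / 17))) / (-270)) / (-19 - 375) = 0.00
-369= -369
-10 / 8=-5 / 4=-1.25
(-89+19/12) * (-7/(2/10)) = 36715/12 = 3059.58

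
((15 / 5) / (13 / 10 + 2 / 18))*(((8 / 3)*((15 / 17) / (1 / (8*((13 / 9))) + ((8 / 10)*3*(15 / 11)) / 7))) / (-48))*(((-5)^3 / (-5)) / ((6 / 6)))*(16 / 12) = -20020000 / 3193161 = -6.27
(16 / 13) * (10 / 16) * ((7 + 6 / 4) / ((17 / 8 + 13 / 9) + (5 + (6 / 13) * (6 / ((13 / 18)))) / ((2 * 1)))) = 79560 / 97181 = 0.82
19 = 19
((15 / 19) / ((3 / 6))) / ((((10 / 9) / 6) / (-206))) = -33372 / 19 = -1756.42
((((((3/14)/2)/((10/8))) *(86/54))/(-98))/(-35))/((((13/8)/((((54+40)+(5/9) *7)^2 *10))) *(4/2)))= 133499692/113771385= 1.17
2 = 2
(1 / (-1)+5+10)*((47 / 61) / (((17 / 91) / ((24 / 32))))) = 89817 / 2074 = 43.31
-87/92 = -0.95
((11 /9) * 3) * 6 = 22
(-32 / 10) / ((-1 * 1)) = 16 / 5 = 3.20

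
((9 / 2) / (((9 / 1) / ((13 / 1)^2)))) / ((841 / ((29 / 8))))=169 / 464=0.36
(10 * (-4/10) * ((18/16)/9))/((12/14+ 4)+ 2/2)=-7/82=-0.09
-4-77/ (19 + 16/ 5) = -829/ 111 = -7.47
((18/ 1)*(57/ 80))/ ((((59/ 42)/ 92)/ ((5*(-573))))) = -2406396.05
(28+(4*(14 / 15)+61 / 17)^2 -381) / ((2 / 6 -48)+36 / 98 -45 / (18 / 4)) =953938664 / 182568525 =5.23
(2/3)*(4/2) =4/3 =1.33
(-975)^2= 950625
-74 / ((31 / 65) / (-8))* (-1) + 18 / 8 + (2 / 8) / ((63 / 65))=-2419342 / 1953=-1238.78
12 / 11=1.09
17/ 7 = 2.43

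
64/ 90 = 32/ 45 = 0.71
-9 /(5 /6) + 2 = -44 /5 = -8.80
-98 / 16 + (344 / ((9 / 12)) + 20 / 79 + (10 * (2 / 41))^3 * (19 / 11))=651142897369 / 1437416376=453.00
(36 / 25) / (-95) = -36 / 2375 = -0.02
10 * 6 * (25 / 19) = 1500 / 19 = 78.95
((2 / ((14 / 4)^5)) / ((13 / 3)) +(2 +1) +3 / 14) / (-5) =-1404969 / 2184910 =-0.64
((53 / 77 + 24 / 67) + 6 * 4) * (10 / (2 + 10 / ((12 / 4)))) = 1938225 / 41272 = 46.96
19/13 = 1.46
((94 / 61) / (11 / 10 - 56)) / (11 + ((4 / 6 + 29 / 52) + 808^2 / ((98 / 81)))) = -479024 / 9209225384157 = -0.00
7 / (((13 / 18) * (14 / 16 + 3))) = 1008 / 403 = 2.50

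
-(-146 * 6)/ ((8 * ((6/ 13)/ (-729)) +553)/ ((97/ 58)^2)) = 6509343789/ 1469152151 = 4.43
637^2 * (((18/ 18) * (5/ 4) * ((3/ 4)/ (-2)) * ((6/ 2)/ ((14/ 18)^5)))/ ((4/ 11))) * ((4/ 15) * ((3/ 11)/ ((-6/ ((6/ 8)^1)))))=89813529/ 1792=50119.16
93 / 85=1.09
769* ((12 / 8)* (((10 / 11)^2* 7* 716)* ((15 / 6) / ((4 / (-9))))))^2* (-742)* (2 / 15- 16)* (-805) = -130335139097758385437500 / 14641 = -8902065371064707700.12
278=278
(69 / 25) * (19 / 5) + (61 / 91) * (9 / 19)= 2335344 / 216125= 10.81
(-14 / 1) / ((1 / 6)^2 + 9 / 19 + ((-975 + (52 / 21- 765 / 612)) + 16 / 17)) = 284886 / 19785967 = 0.01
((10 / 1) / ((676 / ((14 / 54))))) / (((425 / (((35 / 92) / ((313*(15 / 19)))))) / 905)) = 168511 / 13402407096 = 0.00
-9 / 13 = -0.69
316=316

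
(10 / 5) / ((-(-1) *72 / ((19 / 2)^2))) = 361 / 144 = 2.51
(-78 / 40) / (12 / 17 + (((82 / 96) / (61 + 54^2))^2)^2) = -2.76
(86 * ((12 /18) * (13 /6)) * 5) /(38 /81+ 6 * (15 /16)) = 402480 /3949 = 101.92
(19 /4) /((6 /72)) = 57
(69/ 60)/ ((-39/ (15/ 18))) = -23/ 936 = -0.02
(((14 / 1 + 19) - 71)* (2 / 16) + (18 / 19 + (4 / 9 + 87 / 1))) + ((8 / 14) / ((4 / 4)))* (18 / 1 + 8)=471613 / 4788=98.50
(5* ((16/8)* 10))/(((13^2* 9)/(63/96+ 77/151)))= 140875/1837368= 0.08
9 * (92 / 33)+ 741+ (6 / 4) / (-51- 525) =766.09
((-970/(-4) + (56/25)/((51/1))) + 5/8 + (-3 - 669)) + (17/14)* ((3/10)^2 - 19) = -8064509/17850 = -451.79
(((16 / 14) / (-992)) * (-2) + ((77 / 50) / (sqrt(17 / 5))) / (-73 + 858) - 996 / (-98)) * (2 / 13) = 1.56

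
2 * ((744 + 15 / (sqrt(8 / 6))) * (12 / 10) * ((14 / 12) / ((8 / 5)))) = 105 * sqrt(3) / 8 + 1302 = 1324.73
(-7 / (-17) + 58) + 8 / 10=5033 / 85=59.21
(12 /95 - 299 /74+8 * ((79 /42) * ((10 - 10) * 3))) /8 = -27517 /56240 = -0.49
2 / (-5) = -2 / 5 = -0.40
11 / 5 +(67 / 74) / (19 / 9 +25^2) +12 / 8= 7729651 / 2088280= 3.70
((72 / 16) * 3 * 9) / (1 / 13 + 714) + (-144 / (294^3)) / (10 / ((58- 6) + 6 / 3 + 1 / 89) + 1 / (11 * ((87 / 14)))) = 3880713061184 / 22811437676629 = 0.17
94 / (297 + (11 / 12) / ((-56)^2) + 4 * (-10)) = 0.37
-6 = -6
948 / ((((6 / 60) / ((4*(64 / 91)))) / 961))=2332231680 / 91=25628919.56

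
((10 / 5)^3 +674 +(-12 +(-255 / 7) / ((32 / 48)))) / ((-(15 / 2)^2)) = -3446 / 315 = -10.94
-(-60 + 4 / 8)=119 / 2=59.50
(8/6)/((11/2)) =8/33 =0.24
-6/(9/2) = -4/3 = -1.33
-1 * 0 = 0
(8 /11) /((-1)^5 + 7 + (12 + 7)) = 8 /275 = 0.03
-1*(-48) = 48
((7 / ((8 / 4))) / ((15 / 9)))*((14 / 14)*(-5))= -21 / 2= -10.50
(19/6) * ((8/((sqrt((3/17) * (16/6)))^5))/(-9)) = -5491 * sqrt(34)/1728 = -18.53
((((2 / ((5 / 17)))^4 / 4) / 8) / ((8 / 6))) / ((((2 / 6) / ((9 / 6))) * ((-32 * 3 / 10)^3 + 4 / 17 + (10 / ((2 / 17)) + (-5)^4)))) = -1.29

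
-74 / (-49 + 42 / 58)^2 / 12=-31117 / 11760000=-0.00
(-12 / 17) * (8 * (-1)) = 96 / 17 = 5.65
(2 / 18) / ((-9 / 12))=-4 / 27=-0.15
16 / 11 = 1.45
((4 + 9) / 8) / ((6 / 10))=65 / 24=2.71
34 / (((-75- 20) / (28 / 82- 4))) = 1020 / 779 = 1.31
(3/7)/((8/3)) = 9/56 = 0.16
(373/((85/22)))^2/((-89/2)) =-134676872/643025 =-209.44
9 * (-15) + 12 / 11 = -1473 / 11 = -133.91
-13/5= -2.60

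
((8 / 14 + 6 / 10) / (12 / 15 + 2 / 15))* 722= 44403 / 49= 906.18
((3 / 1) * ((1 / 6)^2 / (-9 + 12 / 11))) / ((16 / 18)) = -0.01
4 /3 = 1.33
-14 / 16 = -0.88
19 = 19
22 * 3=66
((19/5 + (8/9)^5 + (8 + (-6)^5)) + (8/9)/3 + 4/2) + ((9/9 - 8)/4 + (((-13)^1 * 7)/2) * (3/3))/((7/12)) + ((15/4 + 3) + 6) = -9246599561/1180980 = -7829.60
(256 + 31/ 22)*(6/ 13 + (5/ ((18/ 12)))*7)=2627632/ 429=6125.02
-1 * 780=-780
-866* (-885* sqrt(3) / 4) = 383205* sqrt(3) / 2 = 331865.26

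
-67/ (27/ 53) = -3551/ 27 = -131.52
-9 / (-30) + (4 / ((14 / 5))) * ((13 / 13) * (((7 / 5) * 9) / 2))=93 / 10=9.30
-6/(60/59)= -59/10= -5.90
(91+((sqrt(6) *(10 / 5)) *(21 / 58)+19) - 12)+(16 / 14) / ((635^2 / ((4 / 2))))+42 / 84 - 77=21 *sqrt(6) / 29+121370757 / 5645150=23.27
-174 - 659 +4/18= -7495/9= -832.78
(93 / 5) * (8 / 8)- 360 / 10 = -87 / 5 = -17.40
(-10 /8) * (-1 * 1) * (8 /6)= 5 /3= 1.67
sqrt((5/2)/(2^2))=0.79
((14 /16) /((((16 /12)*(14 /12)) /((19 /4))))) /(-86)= -171 /5504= -0.03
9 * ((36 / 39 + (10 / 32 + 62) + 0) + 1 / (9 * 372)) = 11009113 / 19344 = 569.12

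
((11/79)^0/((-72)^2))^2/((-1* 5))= -1/134369280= -0.00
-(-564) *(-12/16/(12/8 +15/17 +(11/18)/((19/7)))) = -1229661/7580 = -162.22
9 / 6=3 / 2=1.50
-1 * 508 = -508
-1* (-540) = 540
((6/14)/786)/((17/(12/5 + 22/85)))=113/1325065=0.00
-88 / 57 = -1.54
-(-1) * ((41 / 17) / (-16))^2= 1681 / 73984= 0.02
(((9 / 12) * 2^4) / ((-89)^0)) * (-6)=-72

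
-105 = -105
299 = 299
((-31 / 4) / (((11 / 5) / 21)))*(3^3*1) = -87885 / 44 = -1997.39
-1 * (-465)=465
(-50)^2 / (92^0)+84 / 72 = 15007 / 6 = 2501.17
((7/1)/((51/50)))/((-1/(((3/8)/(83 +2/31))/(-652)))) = 217/4566608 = 0.00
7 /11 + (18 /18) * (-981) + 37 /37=-10773 /11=-979.36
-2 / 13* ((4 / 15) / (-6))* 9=4 / 65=0.06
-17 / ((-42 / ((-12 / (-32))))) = 17 / 112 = 0.15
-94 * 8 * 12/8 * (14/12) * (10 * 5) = -65800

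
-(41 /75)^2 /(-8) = 1681 /45000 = 0.04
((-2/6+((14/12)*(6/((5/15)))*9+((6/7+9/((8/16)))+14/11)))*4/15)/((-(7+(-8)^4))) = -192928/14216895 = -0.01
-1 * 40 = -40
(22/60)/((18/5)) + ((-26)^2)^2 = 49353419/108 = 456976.10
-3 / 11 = -0.27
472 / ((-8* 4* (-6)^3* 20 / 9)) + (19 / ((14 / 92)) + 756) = 11839133 / 13440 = 880.89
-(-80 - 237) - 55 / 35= 2208 / 7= 315.43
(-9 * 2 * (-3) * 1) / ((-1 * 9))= -6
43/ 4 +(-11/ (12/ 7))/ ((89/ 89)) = 13/ 3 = 4.33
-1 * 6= -6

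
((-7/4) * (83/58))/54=-0.05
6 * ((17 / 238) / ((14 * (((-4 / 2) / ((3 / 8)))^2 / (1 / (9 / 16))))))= 3 / 1568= 0.00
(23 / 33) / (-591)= -23 / 19503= -0.00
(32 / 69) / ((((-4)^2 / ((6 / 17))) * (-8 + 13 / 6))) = -24 / 13685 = -0.00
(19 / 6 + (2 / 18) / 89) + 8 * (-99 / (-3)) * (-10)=-4224205 / 1602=-2636.83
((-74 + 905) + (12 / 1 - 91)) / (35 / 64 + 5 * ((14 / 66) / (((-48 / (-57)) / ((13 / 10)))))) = 1588224 / 4613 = 344.29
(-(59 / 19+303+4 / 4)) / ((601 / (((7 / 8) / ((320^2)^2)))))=-8169 / 191579029504000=-0.00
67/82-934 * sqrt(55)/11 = 67/82-934 * sqrt(55)/11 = -628.89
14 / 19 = 0.74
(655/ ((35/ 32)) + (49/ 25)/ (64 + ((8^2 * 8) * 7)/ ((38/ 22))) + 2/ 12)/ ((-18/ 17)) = -217273456367/ 384048000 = -565.75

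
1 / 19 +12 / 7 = 235 / 133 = 1.77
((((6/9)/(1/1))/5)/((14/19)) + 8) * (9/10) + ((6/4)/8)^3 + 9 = 11733621/716800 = 16.37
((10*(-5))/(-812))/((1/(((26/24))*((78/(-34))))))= -4225/27608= -0.15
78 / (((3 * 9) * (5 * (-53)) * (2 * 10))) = -13 / 23850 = -0.00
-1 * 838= -838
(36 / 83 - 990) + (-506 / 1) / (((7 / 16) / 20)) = -14014298 / 581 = -24120.99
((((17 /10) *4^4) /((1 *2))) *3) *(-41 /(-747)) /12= 11152 /3735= 2.99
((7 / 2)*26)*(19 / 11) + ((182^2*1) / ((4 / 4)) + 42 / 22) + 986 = 376960 / 11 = 34269.09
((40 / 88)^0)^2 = 1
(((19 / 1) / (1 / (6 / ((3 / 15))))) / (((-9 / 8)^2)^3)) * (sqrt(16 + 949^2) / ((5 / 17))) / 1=169345024 * sqrt(900617) / 177147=907211.84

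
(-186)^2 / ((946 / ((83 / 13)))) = 1435734 / 6149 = 233.49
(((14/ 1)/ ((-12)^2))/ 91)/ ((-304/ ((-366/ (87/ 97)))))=5917/ 4125888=0.00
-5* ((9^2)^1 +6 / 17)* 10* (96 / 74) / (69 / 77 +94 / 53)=-2709131040 / 1370591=-1976.62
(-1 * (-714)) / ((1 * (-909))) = -238 / 303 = -0.79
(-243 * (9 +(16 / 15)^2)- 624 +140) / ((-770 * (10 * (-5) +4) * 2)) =-73687 / 1771000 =-0.04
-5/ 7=-0.71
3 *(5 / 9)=5 / 3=1.67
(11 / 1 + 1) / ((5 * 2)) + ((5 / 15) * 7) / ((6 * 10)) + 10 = 2023 / 180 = 11.24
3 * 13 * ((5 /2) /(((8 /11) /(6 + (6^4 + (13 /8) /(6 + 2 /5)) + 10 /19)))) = 13592270835 /77824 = 174653.97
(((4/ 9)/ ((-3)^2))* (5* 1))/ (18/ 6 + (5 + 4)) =5/ 243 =0.02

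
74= 74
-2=-2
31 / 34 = 0.91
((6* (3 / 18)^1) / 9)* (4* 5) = 20 / 9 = 2.22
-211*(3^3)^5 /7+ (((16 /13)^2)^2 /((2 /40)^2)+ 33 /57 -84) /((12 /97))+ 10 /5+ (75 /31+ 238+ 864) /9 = -1833519710378491043 /4239252108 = -432510184.27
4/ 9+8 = 76/ 9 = 8.44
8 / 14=4 / 7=0.57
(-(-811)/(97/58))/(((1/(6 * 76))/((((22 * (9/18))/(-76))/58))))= -53526/97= -551.81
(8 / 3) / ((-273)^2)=8 / 223587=0.00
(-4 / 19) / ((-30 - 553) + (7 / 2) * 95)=8 / 9519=0.00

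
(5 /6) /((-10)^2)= 1 /120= 0.01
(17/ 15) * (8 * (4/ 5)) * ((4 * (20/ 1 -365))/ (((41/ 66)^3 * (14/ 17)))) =-122303098368/ 2412235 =-50701.15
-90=-90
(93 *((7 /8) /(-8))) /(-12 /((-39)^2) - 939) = 47151 /4352704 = 0.01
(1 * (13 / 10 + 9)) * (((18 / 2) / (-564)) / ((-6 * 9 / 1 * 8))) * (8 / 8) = 103 / 270720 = 0.00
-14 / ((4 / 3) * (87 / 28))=-98 / 29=-3.38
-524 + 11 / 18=-9421 / 18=-523.39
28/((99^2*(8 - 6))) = 14/9801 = 0.00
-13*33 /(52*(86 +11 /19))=-627 /6580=-0.10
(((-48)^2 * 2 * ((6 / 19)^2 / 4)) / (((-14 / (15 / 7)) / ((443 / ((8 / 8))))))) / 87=-45930240 / 512981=-89.54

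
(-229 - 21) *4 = -1000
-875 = -875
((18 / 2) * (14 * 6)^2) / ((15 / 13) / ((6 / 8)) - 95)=-10192 / 15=-679.47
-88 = -88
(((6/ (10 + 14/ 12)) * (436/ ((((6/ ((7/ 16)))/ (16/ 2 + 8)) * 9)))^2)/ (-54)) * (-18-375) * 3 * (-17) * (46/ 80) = -366307.70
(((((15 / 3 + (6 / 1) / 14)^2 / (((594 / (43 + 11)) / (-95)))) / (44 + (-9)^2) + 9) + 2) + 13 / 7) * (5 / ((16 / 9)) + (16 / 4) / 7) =27631753 / 754600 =36.62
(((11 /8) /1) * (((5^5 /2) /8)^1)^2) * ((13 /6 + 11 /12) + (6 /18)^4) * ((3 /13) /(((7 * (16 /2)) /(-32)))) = -107744140625 /5031936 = -21412.06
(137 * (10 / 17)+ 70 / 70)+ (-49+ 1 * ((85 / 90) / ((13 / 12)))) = 22184 / 663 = 33.46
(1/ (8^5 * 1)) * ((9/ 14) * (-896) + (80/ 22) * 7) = -0.02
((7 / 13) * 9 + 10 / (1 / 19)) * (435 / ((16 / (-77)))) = -407898.25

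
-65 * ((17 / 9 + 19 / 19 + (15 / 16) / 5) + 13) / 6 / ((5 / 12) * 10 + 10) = -12.29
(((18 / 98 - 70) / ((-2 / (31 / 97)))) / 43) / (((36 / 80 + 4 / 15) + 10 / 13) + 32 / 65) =41359890 / 315356797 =0.13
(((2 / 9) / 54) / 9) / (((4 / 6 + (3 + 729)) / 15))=5 / 534114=0.00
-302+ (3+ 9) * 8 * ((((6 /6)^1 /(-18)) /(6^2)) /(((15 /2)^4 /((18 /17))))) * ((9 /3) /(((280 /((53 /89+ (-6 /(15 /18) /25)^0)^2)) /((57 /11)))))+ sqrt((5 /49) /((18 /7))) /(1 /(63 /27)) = -264204614586106 /874849696875+ sqrt(70) /18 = -301.54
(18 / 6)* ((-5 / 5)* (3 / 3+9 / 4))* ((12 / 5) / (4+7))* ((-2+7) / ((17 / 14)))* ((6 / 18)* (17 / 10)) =-273 / 55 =-4.96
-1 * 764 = -764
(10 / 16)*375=1875 / 8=234.38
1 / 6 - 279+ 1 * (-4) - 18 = -1805 / 6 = -300.83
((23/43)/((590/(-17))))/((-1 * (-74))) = -391/1877380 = -0.00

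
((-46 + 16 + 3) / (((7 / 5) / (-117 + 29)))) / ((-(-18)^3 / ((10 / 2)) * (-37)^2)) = 275 / 258741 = 0.00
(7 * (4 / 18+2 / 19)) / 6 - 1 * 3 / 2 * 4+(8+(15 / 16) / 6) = 41669 / 16416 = 2.54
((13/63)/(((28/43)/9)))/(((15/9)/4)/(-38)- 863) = -63726/19283117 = -0.00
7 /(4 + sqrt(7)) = 28 /9-7 * sqrt(7) /9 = 1.05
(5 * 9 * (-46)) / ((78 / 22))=-7590 / 13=-583.85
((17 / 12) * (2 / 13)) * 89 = 1513 / 78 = 19.40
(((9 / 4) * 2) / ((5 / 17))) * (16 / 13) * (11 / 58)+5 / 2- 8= -7271 / 3770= -1.93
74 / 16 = 4.62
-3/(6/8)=-4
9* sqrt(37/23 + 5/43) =9* sqrt(1687234)/989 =11.82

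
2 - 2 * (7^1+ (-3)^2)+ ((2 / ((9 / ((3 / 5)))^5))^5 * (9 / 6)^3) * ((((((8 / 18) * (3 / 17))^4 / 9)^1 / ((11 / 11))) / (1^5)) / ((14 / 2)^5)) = -287112685170255452018085122108459472655226 / 9570422839008515067269504070281982421875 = -30.00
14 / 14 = 1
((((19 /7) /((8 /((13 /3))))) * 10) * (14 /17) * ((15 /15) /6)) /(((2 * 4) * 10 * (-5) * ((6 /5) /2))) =-247 /29376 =-0.01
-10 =-10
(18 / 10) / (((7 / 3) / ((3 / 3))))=27 / 35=0.77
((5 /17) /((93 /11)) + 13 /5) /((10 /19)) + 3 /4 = 910039 /158100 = 5.76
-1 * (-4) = 4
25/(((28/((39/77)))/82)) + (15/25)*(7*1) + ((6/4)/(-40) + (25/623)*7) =41.53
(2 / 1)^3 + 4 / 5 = 8.80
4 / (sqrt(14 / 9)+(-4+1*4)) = 6*sqrt(14) / 7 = 3.21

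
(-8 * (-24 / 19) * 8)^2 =2359296 / 361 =6535.45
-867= -867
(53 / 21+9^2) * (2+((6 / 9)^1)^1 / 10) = 172.62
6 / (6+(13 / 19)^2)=2166 / 2335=0.93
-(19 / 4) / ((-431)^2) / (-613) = 19 / 455485972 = 0.00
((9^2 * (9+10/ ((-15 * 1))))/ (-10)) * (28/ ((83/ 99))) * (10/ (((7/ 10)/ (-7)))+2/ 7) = 18657540/ 83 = 224789.64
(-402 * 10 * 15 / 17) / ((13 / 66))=-18008.14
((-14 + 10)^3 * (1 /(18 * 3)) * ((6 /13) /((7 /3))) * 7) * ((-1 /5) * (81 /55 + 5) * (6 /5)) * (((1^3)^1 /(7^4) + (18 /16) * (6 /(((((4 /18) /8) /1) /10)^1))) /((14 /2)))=265863351808 /300425125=884.96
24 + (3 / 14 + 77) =1417 / 14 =101.21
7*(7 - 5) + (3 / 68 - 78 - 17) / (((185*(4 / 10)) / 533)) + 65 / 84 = -70712023 / 105672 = -669.17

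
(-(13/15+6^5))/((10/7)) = -816571/150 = -5443.81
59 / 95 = 0.62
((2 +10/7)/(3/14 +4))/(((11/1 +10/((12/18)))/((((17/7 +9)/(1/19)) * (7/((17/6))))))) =218880/13039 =16.79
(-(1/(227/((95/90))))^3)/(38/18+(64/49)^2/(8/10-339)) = -27848164169/583314825948589656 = -0.00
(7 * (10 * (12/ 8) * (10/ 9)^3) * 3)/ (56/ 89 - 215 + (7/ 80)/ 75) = -6230000000/ 3090781179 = -2.02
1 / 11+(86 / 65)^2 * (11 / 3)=6.51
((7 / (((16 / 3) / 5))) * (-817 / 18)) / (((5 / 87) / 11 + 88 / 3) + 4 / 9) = -27365415 / 2736224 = -10.00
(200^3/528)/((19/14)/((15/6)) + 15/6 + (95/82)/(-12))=5740000000/1116181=5142.54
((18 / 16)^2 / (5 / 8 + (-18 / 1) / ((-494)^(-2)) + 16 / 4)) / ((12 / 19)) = -513 / 1124516704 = -0.00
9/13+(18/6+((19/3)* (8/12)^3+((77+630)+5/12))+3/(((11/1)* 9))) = 33035449/46332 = 713.02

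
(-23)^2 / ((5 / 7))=3703 / 5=740.60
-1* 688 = -688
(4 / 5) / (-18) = -2 / 45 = -0.04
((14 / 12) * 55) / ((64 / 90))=90.23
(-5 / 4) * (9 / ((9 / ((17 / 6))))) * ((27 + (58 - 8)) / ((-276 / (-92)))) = -90.90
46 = 46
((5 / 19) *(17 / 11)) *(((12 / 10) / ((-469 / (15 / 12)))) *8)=-1020 / 98021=-0.01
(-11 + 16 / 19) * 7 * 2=-2702 / 19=-142.21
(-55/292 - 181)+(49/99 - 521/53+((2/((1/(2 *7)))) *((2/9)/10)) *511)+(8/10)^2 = 4905553099/38303100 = 128.07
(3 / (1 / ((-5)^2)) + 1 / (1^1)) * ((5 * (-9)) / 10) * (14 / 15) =-1596 / 5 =-319.20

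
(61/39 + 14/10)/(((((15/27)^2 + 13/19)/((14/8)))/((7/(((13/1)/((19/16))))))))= 138027267/41317120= 3.34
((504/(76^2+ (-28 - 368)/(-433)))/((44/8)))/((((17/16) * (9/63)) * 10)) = 6110496/584703185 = 0.01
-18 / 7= -2.57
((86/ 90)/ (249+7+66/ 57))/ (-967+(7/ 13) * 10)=-10621/ 2748594870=-0.00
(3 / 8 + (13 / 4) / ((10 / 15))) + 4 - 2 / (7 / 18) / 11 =8.78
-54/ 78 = -9/ 13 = -0.69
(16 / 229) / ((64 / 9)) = 9 / 916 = 0.01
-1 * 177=-177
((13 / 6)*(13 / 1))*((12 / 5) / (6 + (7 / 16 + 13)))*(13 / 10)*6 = 210912 / 7775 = 27.13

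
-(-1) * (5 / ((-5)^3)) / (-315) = 1 / 7875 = 0.00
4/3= 1.33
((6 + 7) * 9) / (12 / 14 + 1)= 63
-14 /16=-7 /8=-0.88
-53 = -53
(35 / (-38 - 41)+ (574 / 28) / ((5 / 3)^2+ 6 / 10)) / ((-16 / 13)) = -1756495 / 384256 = -4.57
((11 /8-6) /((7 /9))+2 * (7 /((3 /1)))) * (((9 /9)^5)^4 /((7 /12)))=-2.19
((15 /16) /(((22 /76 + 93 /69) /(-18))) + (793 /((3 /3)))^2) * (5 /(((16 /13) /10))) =25546571.92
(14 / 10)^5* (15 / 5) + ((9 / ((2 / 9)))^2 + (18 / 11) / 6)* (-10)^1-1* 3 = -1126956363 / 68750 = -16392.09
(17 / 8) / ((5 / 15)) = 51 / 8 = 6.38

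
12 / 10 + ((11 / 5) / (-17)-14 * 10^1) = -11809 / 85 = -138.93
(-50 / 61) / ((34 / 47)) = -1175 / 1037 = -1.13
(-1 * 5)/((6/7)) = -35/6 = -5.83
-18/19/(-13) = 18/247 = 0.07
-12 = -12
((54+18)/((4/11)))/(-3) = -66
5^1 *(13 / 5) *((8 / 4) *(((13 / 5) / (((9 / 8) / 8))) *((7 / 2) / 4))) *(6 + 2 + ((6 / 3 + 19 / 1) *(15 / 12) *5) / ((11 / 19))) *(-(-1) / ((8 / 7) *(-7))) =-12216841 / 990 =-12340.24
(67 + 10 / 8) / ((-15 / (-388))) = 8827 / 5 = 1765.40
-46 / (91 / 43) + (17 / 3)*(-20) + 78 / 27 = -108256 / 819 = -132.18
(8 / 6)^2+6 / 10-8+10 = 197 / 45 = 4.38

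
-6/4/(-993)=1/662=0.00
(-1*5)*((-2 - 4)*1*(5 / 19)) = 150 / 19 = 7.89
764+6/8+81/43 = 766.63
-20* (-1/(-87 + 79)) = -5/2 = -2.50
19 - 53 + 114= 80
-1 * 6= -6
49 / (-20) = -49 / 20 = -2.45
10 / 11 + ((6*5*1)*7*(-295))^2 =42215827510 / 11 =3837802500.91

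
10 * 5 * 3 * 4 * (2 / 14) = 600 / 7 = 85.71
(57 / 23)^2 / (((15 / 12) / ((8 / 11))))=103968 / 29095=3.57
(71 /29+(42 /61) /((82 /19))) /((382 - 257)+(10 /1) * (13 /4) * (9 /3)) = 378284 /32275405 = 0.01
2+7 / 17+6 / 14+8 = 1290 / 119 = 10.84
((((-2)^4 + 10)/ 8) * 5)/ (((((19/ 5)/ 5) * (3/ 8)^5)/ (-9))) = -25949.32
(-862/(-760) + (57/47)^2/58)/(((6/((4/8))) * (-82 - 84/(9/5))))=-146257/194745440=-0.00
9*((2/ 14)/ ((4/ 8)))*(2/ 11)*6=216/ 77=2.81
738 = 738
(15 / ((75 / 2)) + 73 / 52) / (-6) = -0.30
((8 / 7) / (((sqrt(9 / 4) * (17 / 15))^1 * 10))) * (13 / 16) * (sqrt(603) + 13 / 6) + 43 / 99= 26045 / 47124 + 39 * sqrt(67) / 238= 1.89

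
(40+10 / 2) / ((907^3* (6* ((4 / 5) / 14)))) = 525 / 2984570572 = 0.00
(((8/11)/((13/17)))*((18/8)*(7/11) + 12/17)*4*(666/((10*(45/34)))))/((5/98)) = 121311456/15125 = 8020.59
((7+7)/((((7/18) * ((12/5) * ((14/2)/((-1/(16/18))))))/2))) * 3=-405/28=-14.46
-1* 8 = -8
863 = 863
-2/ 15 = -0.13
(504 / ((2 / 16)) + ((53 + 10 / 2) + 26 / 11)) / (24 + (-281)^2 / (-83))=-3736328 / 846659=-4.41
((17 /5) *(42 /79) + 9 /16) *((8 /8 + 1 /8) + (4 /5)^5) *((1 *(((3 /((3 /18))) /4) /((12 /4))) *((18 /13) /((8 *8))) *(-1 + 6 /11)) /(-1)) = 14687793261 /289203200000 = 0.05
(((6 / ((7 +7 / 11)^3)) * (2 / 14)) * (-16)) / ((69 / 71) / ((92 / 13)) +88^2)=-189002 / 47525430015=-0.00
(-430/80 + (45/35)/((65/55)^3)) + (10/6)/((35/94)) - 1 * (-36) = 13243205/369096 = 35.88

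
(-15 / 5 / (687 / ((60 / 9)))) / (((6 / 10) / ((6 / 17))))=-200 / 11679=-0.02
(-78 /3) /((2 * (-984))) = 13 /984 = 0.01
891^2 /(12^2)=5513.06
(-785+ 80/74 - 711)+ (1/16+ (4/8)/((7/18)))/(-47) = -291167955/194768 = -1494.95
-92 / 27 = -3.41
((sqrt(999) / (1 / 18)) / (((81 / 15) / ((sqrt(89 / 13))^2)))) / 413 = 890*sqrt(111) / 5369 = 1.75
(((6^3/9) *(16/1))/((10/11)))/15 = 704/25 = 28.16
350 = 350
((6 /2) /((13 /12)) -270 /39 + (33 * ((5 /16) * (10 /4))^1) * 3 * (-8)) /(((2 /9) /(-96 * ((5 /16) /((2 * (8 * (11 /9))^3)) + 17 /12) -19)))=30795803335305 /70873088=434520.41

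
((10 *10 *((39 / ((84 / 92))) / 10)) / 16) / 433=1495 / 24248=0.06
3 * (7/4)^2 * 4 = 147/4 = 36.75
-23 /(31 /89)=-2047 /31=-66.03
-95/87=-1.09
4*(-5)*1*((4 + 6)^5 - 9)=-1999820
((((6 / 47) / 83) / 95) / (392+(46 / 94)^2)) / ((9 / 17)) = 0.00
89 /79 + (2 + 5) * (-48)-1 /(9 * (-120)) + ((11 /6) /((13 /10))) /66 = -371403473 /1109160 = -334.85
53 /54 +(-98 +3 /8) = -20875 /216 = -96.64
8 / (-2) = -4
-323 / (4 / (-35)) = 11305 / 4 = 2826.25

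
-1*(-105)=105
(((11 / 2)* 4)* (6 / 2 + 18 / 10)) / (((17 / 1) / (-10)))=-62.12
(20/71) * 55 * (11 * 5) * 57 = 3448500/71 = 48570.42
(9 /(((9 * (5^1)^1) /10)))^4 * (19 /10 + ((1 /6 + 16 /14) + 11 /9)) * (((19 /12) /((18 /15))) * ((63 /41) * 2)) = 106096 /369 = 287.52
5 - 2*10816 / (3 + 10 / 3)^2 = -192883 / 361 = -534.30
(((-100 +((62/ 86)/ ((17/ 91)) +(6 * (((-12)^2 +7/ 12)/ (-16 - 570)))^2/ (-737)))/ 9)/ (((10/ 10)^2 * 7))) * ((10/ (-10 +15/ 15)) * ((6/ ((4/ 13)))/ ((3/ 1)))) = 4624609567324955/ 419588084993616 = 11.02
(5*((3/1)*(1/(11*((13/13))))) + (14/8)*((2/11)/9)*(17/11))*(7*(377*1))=3742.82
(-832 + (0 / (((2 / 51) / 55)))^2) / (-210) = 416 / 105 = 3.96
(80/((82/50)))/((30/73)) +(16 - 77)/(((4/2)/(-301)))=2287603/246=9299.20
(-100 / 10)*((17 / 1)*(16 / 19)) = -2720 / 19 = -143.16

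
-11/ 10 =-1.10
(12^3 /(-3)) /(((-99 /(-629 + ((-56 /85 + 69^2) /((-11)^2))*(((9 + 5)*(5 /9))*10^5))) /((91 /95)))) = 170531412.21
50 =50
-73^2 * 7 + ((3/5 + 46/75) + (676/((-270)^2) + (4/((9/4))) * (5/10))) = -679808693/18225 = -37300.89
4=4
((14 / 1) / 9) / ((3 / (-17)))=-238 / 27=-8.81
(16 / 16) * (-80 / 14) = -40 / 7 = -5.71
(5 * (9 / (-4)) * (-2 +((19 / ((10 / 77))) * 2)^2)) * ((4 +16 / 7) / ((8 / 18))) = -1907024229 / 140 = -13621601.64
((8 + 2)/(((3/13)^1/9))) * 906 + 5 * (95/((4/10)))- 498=708059/2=354029.50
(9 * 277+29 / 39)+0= 97256 / 39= 2493.74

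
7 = 7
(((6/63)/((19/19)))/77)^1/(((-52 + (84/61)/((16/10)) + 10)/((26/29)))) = -6344/235355967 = -0.00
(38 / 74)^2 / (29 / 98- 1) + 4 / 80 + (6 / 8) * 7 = 4652653 / 944610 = 4.93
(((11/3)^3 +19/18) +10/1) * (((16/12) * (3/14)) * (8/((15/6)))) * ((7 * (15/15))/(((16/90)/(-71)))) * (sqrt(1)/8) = -231389/12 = -19282.42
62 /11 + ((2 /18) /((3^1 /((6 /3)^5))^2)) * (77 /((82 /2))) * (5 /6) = 2786026 /109593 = 25.42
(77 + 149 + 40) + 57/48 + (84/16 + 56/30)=65833/240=274.30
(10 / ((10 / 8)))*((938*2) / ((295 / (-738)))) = -11075904 / 295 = -37545.44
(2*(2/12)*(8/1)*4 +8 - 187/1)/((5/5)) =-505/3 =-168.33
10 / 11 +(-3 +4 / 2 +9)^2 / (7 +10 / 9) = 7066 / 803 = 8.80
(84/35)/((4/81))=243/5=48.60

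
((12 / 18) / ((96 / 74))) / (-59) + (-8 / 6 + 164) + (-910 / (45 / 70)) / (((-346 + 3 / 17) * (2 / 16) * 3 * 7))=12303484967 / 74921976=164.22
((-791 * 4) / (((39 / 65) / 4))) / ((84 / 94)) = -212440 / 9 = -23604.44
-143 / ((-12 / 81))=3861 / 4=965.25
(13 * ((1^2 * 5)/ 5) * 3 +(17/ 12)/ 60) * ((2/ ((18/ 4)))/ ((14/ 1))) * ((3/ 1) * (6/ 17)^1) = 1.31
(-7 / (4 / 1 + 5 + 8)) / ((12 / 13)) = -91 / 204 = -0.45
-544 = -544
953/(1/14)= 13342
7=7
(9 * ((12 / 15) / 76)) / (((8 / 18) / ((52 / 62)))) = 1053 / 5890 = 0.18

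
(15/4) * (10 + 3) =195/4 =48.75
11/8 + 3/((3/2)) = 27/8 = 3.38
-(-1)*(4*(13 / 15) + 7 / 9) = 191 / 45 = 4.24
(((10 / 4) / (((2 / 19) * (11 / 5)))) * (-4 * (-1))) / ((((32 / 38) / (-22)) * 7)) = -161.16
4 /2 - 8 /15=22 /15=1.47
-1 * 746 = -746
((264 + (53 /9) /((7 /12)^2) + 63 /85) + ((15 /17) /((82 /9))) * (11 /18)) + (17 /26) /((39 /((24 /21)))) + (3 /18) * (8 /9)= 879791732159 /3116802780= 282.27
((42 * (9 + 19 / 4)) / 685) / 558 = 77 / 50964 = 0.00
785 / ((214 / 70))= 27475 / 107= 256.78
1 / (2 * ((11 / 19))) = 19 / 22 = 0.86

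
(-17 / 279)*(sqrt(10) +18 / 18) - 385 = -107432 / 279 - 17*sqrt(10) / 279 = -385.25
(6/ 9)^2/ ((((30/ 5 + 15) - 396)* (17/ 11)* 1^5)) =-44/ 57375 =-0.00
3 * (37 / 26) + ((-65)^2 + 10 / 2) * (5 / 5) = 4234.27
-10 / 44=-5 / 22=-0.23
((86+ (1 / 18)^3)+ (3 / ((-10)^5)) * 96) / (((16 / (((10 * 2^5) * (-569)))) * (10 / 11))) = -9809734686983 / 9112500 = -1076514.09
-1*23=-23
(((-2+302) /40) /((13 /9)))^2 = 18225 /676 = 26.96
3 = 3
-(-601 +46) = 555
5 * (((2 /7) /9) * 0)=0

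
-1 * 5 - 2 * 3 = -11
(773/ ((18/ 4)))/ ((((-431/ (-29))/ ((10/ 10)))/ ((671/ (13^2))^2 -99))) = -106583778532/ 110788119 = -962.05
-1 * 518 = -518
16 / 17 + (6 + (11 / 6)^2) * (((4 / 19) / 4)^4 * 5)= 0.94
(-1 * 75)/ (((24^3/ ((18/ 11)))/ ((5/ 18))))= -125/ 50688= -0.00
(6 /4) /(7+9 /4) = 6 /37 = 0.16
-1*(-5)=5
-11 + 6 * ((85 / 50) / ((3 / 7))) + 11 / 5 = 15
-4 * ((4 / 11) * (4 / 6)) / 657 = -0.00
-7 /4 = -1.75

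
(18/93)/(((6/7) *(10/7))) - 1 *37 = -11421/310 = -36.84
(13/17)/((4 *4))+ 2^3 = 2189/272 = 8.05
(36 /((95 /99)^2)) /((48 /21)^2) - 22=-8384959 /577600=-14.52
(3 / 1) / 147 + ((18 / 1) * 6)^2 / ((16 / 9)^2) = 2893417 / 784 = 3690.58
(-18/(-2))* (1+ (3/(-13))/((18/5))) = 219/26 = 8.42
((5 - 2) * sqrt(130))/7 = 3 * sqrt(130)/7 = 4.89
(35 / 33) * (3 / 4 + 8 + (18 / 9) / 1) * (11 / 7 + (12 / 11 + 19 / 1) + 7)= 474505 / 1452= 326.79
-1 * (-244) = 244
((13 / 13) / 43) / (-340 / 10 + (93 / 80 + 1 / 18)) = -720 / 1014929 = -0.00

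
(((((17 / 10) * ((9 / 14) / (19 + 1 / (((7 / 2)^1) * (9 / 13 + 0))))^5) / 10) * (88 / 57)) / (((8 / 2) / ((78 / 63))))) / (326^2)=941819208759 / 30939202378843132688675200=0.00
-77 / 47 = -1.64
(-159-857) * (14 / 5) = -14224 / 5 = -2844.80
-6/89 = -0.07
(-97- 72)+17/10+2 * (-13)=-1933/10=-193.30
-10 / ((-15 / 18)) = 12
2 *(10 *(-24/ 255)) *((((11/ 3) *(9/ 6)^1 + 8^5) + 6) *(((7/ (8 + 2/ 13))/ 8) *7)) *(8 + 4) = -501132996/ 901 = -556196.44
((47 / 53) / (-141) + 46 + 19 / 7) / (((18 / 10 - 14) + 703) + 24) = 135530 / 1988931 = 0.07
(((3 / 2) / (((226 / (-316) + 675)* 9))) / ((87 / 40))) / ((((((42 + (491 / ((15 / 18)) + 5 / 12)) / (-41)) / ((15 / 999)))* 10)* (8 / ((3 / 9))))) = -161950 / 350905387299057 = -0.00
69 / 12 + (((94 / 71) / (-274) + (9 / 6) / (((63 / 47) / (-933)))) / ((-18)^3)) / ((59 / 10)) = 5.78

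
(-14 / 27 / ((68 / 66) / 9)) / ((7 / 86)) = -946 / 17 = -55.65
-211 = -211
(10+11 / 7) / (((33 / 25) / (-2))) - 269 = -22063 / 77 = -286.53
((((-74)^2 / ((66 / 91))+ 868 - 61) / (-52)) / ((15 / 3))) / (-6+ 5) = 275789 / 8580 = 32.14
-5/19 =-0.26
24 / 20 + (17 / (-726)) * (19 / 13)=55013 / 47190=1.17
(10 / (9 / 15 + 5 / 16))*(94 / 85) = 15040 / 1241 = 12.12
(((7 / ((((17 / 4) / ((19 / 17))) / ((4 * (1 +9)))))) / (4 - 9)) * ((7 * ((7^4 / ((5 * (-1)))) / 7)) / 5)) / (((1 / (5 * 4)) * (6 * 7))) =2919616 / 4335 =673.50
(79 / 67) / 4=79 / 268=0.29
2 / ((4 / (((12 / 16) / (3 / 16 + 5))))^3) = 54 / 571787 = 0.00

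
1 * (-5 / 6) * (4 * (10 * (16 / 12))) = -400 / 9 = -44.44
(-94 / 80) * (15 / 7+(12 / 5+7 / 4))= -41407 / 5600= -7.39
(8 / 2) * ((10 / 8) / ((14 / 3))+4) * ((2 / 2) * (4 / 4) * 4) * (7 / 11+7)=5736 / 11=521.45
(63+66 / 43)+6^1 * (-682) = -173181 / 43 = -4027.47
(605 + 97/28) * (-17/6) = -96543/56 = -1723.98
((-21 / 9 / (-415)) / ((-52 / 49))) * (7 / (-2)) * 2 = 0.04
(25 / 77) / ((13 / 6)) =150 / 1001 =0.15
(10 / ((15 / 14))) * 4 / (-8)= -14 / 3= -4.67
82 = 82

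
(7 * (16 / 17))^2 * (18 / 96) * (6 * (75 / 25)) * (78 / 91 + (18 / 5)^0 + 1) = 120960 / 289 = 418.55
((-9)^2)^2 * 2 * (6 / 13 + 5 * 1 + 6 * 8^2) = 66436686 / 13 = 5110514.31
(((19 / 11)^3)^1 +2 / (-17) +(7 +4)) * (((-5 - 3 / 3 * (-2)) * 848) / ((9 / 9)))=-923059872 / 22627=-40794.62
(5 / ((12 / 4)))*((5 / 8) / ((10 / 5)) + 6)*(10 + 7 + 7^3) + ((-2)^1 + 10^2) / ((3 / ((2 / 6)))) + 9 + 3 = 68587 / 18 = 3810.39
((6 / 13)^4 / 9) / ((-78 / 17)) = -408 / 371293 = -0.00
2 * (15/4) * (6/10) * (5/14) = 45/28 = 1.61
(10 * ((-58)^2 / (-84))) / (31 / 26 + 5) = -218660 / 3381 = -64.67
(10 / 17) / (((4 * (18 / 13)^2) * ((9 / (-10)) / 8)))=-8450 / 12393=-0.68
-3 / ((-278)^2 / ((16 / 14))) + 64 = 8655802 / 135247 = 64.00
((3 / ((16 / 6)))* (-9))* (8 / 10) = -81 / 10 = -8.10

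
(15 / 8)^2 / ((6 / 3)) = 225 / 128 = 1.76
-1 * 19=-19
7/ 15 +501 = 7522/ 15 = 501.47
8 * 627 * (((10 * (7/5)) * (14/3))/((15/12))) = 1310848/5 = 262169.60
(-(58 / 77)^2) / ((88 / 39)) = -32799 / 130438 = -0.25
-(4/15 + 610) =-610.27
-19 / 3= -6.33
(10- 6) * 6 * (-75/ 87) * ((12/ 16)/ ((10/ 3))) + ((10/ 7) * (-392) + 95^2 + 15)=245785/ 29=8475.34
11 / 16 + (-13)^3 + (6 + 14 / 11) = -2189.04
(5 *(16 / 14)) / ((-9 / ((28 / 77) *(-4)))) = 640 / 693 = 0.92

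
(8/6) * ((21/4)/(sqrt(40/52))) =7 * sqrt(130)/10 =7.98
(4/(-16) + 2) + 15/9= 41/12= 3.42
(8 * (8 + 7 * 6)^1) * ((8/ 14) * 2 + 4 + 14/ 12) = 53000/ 21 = 2523.81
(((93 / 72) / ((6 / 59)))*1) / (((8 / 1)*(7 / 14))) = 1829 / 576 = 3.18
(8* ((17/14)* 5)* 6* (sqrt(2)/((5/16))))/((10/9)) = 29376* sqrt(2)/35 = 1186.97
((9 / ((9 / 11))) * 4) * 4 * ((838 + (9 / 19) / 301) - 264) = 577757840 / 5719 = 101024.28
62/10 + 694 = 3501/5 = 700.20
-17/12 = -1.42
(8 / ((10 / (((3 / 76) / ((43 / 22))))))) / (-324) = -0.00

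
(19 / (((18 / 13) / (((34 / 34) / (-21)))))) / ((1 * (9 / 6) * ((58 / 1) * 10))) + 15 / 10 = 493043 / 328860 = 1.50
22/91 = 0.24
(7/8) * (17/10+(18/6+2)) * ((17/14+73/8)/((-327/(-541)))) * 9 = 902.54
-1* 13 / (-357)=13 / 357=0.04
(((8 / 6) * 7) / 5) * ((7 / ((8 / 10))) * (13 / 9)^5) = 18193357 / 177147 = 102.70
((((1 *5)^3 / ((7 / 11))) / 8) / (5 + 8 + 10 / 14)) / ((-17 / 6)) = -1375 / 2176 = -0.63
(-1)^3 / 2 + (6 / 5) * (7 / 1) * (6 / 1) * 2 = 1003 / 10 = 100.30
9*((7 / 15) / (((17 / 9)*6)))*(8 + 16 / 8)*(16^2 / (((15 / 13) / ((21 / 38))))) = 733824 / 1615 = 454.38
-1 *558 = -558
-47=-47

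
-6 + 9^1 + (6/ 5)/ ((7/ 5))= 27/ 7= 3.86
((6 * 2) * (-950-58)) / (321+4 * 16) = -1728 / 55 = -31.42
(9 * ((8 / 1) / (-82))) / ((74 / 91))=-1638 / 1517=-1.08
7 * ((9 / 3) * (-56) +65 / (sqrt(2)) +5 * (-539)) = -20041 +455 * sqrt(2) / 2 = -19719.27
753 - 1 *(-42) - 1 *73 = 722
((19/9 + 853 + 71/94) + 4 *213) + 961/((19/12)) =37208317/16074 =2314.81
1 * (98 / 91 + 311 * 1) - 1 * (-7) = 4148 / 13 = 319.08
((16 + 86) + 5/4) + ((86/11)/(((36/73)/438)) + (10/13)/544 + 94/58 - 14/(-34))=23853925525/3383952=7049.13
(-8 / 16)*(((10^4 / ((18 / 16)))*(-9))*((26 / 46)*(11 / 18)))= 2860000 / 207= 13816.43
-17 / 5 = -3.40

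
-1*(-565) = 565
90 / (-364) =-45 / 182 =-0.25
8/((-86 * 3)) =-4/129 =-0.03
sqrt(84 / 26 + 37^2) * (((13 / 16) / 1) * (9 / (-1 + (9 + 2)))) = 9 * sqrt(231907) / 160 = 27.09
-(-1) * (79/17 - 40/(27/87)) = -19009/153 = -124.24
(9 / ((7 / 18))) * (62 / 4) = 2511 / 7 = 358.71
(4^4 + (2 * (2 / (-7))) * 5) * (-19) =-33668 / 7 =-4809.71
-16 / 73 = -0.22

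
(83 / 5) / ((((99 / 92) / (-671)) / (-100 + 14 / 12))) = 138108514 / 135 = 1023026.03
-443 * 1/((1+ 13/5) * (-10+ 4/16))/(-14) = -2215/2457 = -0.90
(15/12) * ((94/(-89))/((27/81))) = -3.96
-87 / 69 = -29 / 23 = -1.26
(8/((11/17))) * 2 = 272/11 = 24.73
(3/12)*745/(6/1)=745/24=31.04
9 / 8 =1.12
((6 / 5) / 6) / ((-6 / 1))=-1 / 30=-0.03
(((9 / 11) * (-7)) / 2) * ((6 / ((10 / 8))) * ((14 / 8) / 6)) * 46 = -10143 / 55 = -184.42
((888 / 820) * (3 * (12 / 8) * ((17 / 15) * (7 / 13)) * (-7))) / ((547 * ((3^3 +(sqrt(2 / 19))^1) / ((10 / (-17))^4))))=-3348248400 / 19837169982487 +6526800 * sqrt(38) / 19837169982487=-0.00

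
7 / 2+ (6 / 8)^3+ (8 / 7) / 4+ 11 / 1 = 6813 / 448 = 15.21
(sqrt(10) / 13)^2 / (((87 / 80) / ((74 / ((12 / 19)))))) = 281200 / 44109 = 6.38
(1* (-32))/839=-32/839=-0.04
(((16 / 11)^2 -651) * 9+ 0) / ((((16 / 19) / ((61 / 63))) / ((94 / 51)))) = -12376.29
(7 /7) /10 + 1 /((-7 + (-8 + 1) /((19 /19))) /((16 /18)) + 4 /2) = 3 /110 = 0.03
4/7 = 0.57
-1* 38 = -38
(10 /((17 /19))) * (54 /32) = 2565 /136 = 18.86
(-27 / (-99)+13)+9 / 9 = 157 / 11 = 14.27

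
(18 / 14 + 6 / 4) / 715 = 0.00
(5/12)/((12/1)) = 5/144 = 0.03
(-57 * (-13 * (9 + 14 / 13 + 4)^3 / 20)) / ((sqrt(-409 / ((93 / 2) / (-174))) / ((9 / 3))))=1047971277 * sqrt(367691) / 80180360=7925.43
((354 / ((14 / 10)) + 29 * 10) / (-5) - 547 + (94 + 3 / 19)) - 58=-82382 / 133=-619.41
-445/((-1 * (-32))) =-445/32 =-13.91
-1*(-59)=59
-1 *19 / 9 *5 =-95 / 9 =-10.56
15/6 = 2.50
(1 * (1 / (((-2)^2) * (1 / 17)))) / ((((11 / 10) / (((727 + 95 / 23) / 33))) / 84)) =20011040 / 2783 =7190.46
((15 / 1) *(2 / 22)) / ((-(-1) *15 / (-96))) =-96 / 11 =-8.73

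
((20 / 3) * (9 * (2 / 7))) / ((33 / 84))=43.64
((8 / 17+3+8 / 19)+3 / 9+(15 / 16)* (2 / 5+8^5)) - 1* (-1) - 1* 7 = 238130587 / 7752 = 30718.60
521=521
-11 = -11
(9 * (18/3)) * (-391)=-21114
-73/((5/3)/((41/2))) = -8979/10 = -897.90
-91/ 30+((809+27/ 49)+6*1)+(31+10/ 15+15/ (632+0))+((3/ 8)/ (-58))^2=10553582793977/ 12501162240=844.21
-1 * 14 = -14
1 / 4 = 0.25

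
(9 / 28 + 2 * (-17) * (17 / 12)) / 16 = -4019 / 1344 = -2.99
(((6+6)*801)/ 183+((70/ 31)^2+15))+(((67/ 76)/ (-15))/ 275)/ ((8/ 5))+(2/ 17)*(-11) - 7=64.33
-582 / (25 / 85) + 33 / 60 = -7913 / 4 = -1978.25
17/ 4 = 4.25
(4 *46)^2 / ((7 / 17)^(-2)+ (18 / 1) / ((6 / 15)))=829472 / 1247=665.17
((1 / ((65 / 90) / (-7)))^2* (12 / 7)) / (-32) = -1701 / 338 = -5.03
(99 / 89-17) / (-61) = 1414 / 5429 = 0.26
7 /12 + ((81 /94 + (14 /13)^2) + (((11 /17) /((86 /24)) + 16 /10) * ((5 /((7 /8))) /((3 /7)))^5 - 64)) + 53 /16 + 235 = 16942770569956567 /22575022704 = 750509.57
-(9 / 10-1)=1 / 10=0.10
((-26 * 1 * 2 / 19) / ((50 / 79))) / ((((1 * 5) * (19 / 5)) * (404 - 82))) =-1027 / 1453025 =-0.00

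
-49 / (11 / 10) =-490 / 11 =-44.55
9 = 9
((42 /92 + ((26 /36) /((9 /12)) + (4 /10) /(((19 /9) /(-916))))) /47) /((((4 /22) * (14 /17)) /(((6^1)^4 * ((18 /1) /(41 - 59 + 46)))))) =-102548274939 /5032055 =-20379.01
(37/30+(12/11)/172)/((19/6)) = 17591/44935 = 0.39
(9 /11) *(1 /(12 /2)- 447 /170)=-1884 /935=-2.01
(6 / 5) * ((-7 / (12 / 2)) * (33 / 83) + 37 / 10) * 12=46.60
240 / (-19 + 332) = 240 / 313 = 0.77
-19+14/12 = -107/6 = -17.83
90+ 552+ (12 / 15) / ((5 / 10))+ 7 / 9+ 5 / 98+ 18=2921311 / 4410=662.43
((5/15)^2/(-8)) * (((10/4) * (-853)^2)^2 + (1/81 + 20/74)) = -45956150770.92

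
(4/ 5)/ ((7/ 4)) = 16/ 35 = 0.46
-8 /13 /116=-2 /377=-0.01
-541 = -541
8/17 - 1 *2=-26/17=-1.53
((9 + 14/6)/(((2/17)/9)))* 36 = 31212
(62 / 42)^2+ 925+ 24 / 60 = 2045312 / 2205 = 927.58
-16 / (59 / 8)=-128 / 59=-2.17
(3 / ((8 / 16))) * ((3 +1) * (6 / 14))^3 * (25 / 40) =6480 / 343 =18.89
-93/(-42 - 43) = 93/85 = 1.09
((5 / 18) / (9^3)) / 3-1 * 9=-354289 / 39366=-9.00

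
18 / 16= 9 / 8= 1.12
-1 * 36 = -36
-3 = -3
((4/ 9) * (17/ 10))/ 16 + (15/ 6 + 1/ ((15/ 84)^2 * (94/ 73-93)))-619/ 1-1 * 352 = -11674945129/ 12051000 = -968.79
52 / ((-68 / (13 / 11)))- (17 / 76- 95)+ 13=1518873 / 14212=106.87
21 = 21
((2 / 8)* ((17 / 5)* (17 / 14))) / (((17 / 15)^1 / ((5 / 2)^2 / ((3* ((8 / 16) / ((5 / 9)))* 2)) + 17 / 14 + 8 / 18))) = 36193 / 14112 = 2.56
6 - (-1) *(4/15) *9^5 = 78762/5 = 15752.40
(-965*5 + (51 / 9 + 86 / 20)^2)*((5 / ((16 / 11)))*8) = -46784089 / 360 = -129955.80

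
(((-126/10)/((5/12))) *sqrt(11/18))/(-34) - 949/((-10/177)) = 63 *sqrt(22)/425+ 167973/10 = 16798.00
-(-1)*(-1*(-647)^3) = 270840023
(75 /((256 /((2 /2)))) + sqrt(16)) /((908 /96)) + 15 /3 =39617 /7264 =5.45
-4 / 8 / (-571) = 1 / 1142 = 0.00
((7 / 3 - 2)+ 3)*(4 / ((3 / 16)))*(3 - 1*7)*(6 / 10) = -512 / 3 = -170.67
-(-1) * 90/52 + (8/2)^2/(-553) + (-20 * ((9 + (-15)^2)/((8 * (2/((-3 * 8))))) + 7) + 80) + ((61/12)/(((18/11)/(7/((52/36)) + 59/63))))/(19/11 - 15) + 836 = 1988469123215/255051342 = 7796.35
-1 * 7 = -7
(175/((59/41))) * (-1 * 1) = -121.61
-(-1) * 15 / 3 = 5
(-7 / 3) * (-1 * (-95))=-221.67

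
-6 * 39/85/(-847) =234/71995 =0.00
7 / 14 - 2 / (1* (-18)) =11 / 18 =0.61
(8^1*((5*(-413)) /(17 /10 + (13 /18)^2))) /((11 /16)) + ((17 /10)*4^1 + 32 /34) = -616454482 /57035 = -10808.35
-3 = -3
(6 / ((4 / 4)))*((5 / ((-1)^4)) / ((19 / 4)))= 120 / 19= 6.32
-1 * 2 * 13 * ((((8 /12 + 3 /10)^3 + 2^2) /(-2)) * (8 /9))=1721057 /30375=56.66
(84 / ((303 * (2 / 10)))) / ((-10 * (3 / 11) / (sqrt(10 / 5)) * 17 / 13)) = -2002 * sqrt(2) / 5151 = -0.55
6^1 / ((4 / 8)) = 12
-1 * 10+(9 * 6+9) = 53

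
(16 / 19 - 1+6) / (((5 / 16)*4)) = 4.67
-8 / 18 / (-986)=2 / 4437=0.00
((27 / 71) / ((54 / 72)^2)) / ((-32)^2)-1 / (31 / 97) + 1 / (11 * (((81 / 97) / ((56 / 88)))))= -4223409019 / 1380608064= -3.06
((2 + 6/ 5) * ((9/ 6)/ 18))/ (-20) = -1/ 75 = -0.01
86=86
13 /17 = 0.76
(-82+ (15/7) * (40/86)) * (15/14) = -182865/2107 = -86.79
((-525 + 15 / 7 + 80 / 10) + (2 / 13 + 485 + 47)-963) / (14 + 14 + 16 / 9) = -774531 / 24388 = -31.76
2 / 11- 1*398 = -4376 / 11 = -397.82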